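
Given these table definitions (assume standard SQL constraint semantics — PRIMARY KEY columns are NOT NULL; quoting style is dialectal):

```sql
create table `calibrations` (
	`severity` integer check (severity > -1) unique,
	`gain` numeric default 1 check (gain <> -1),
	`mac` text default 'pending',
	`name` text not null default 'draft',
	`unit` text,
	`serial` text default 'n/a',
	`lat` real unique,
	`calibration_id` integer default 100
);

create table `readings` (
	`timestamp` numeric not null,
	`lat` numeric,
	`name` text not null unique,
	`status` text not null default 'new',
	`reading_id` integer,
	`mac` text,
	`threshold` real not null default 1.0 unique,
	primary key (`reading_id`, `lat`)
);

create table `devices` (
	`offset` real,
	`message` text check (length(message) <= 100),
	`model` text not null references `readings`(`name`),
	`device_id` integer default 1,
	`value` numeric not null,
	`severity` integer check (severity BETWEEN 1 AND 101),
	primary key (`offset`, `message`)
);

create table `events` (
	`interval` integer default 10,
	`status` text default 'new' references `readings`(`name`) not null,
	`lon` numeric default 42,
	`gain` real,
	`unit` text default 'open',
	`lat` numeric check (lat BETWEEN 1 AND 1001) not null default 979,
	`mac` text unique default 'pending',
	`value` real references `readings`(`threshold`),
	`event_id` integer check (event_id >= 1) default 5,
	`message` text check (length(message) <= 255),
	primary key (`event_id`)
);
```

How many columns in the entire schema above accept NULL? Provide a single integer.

calibrations: 7 nullable (severity, gain, mac, unit, serial, lat, calibration_id — PK none and explicit NOT NULL columns excluded).
readings: 1 nullable (mac — PK (reading_id, lat) and explicit NOT NULL columns excluded).
devices: 2 nullable (device_id, severity — PK (offset, message) and explicit NOT NULL columns excluded).
events: 7 nullable (interval, lon, gain, unit, mac, value, message — PK (event_id) and explicit NOT NULL columns excluded).
Total: 7 + 1 + 2 + 7 = 17.

17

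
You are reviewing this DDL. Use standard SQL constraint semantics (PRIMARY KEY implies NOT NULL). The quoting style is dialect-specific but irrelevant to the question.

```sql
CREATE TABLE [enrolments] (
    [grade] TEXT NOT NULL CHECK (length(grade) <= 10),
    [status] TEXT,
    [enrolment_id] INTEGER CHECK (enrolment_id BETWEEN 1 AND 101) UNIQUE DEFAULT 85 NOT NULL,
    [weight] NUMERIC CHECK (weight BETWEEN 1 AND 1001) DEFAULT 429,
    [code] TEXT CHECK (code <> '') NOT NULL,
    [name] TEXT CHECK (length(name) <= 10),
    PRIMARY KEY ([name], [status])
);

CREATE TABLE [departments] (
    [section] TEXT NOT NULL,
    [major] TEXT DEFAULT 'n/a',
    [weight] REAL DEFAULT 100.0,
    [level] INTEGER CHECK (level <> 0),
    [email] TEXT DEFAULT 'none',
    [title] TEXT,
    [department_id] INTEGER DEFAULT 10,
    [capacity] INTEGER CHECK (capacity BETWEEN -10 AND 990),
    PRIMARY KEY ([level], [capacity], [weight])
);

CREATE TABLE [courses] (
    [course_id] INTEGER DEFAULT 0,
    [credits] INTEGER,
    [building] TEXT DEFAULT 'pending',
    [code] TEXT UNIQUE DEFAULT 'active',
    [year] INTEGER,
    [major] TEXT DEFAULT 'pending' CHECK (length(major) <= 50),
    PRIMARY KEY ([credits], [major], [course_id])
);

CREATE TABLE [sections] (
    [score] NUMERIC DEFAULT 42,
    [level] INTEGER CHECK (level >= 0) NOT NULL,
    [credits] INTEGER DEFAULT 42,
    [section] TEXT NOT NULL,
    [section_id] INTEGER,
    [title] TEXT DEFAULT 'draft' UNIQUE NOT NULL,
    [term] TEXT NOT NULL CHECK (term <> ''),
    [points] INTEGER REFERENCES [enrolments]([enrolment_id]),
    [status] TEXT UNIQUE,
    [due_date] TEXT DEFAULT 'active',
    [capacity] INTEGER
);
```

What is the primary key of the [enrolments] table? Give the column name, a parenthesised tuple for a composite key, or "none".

(name, status)

A table-level PRIMARY KEY clause names 2 columns: name, status.
This is a composite key — the combination is unique, not each column individually.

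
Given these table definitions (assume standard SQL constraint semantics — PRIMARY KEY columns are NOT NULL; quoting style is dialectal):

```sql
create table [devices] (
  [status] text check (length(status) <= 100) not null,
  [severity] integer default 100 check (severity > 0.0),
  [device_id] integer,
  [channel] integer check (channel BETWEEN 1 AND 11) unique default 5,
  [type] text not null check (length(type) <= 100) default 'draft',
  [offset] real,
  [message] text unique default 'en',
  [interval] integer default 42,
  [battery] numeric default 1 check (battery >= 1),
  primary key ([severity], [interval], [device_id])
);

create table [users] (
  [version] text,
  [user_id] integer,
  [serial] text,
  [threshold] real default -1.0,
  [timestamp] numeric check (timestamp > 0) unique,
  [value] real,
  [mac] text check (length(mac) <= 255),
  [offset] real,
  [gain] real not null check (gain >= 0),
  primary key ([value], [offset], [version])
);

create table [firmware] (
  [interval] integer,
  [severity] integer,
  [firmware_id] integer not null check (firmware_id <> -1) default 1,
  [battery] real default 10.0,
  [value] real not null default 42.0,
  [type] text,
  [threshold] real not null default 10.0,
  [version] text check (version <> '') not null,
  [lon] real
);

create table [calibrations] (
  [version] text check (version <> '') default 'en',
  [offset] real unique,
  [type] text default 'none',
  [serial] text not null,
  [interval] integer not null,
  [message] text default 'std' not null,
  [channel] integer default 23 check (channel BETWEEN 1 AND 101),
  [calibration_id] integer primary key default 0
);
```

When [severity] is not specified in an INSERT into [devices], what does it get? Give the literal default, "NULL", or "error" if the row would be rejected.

100

severity has an explicit DEFAULT 100.
When the column is omitted from an INSERT, that default is used.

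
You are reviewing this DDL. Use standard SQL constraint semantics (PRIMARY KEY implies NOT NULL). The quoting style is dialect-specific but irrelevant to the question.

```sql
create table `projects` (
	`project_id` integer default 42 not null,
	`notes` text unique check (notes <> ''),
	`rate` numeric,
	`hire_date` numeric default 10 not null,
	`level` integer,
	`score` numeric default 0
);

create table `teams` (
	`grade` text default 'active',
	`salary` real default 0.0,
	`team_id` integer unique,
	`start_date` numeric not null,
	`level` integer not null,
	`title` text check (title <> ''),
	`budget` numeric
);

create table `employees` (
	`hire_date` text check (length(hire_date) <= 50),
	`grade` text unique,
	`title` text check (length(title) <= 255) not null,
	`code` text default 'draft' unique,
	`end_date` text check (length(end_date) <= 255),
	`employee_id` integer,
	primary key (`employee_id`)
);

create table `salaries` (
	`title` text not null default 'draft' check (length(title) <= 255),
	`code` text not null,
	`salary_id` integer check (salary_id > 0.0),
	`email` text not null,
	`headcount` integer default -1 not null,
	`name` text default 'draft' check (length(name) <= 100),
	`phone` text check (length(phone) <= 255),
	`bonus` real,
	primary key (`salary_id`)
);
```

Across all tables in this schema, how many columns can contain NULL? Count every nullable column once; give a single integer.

projects: 4 nullable (notes, rate, level, score — PK none and explicit NOT NULL columns excluded).
teams: 5 nullable (grade, salary, team_id, title, budget — PK none and explicit NOT NULL columns excluded).
employees: 4 nullable (hire_date, grade, code, end_date — PK (employee_id) and explicit NOT NULL columns excluded).
salaries: 3 nullable (name, phone, bonus — PK (salary_id) and explicit NOT NULL columns excluded).
Total: 4 + 5 + 4 + 3 = 16.

16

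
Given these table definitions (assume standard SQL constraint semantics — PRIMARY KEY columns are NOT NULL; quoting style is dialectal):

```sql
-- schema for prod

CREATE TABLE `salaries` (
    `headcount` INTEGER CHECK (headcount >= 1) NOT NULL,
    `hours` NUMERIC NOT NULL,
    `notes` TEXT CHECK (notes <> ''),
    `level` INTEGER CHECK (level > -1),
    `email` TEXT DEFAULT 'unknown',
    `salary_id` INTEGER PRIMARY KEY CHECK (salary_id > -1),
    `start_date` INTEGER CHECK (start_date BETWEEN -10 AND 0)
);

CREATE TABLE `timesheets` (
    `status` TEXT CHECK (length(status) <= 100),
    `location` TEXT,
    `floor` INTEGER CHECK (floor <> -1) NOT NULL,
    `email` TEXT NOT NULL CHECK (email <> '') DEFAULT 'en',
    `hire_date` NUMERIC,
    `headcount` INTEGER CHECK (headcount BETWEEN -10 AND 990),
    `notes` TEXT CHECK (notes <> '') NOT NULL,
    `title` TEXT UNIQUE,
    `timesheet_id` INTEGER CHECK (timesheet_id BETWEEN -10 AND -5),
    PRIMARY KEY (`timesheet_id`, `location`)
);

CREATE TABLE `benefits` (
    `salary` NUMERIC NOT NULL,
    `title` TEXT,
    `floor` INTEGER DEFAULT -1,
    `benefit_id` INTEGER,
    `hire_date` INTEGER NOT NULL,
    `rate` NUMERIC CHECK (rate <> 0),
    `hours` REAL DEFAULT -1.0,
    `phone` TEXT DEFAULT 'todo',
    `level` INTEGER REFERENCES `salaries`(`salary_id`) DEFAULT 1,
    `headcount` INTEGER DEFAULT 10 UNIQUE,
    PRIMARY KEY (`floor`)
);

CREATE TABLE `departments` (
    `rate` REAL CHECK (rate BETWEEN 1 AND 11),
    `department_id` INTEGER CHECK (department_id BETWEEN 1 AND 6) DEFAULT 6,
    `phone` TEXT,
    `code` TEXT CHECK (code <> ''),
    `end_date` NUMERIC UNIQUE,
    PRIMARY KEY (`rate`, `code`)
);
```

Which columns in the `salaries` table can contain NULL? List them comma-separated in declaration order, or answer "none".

notes, level, email, start_date

- headcount: declared NOT NULL → not nullable.
- hours: declared NOT NULL → not nullable.
- notes: CHECK does not forbid NULL (a CHECK constraint passes when its expression is NULL) → nullable.
- level: CHECK does not forbid NULL (a CHECK constraint passes when its expression is NULL) → nullable.
- email: DEFAULT only fills an omitted column; an explicit NULL is still allowed → nullable.
- salary_id: part of the PRIMARY KEY, which implies NOT NULL → not nullable.
- start_date: CHECK does not forbid NULL (a CHECK constraint passes when its expression is NULL) → nullable.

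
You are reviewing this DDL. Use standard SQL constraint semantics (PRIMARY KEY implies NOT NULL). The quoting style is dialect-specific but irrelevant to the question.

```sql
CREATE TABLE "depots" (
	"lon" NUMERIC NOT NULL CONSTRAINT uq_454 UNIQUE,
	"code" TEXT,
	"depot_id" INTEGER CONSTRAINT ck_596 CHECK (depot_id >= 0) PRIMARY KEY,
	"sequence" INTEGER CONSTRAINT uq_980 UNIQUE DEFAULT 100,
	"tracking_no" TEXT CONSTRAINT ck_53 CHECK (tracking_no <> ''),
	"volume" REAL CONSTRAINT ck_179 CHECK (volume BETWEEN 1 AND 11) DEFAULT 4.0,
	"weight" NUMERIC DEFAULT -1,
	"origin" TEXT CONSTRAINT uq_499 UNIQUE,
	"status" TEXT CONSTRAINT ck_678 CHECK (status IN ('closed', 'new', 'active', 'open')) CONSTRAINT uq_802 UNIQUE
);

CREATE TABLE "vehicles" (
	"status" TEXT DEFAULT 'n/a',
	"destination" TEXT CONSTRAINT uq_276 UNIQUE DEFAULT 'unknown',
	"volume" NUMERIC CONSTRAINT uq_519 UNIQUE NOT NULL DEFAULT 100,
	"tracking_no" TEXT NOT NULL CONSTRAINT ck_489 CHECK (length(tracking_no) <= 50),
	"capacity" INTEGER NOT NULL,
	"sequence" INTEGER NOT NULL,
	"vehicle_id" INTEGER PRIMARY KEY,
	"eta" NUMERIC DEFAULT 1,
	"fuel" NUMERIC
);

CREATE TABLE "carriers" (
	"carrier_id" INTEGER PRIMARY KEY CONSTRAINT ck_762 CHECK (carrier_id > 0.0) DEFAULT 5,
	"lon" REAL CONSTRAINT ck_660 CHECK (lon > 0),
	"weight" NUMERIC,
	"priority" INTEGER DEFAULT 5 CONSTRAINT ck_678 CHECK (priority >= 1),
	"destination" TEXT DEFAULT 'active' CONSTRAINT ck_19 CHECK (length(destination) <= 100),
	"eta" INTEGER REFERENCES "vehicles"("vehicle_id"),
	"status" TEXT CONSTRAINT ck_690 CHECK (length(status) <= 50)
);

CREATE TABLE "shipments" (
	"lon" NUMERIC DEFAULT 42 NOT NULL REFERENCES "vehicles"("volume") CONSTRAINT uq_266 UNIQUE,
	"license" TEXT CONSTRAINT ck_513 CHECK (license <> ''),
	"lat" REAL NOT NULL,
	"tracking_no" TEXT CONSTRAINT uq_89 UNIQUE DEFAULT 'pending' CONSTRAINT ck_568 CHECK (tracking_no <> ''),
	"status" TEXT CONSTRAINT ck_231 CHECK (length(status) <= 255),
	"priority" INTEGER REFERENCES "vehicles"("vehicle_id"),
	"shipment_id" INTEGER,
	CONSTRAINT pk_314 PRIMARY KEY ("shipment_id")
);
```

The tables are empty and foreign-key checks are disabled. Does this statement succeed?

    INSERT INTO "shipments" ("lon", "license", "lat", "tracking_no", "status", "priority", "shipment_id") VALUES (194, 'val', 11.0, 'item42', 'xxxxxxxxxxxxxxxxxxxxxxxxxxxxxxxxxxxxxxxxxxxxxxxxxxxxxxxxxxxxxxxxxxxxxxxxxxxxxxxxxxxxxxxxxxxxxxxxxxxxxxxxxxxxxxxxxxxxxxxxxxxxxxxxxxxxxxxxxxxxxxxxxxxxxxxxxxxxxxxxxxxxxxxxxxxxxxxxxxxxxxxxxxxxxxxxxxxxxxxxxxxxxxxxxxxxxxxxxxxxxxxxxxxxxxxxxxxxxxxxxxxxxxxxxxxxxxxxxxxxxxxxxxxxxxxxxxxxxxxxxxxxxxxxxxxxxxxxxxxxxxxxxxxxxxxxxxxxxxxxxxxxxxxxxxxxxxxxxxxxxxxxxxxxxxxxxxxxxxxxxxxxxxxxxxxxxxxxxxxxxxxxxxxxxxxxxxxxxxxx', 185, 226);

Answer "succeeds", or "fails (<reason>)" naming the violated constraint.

fails (CHECK on status)

The value 'xxxxxxxxxxxxxxxxxxxxxxxxxxxxxxxxxxxxxxxxxxxxxxxxxxxxxxxxxxxxxxxxxxxxxxxxxxxxxxxxxxxxxxxxxxxxxxxxxxxxxxxxxxxxxxxxxxxxxxxxxxxxxxxxxxxxxxxxxxxxxxxxxxxxxxxxxxxxxxxxxxxxxxxxxxxxxxxxxxxxxxxxxxxxxxxxxxxxxxxxxxxxxxxxxxxxxxxxxxxxxxxxxxxxxxxxxxxxxxxxxxxxxxxxxxxxxxxxxxxxxxxxxxxxxxxxxxxxxxxxxxxxxxxxxxxxxxxxxxxxxxxxxxxxxxxxxxxxxxxxxxxxxxxxxxxxxxxxxxxxxxxxxxxxxxxxxxxxxxxxxxxxxxxxxxxxxxxxxxxxxxxxxxxxxxxxxxxxxxxx' for status violates CHECK (length(status) <= 255).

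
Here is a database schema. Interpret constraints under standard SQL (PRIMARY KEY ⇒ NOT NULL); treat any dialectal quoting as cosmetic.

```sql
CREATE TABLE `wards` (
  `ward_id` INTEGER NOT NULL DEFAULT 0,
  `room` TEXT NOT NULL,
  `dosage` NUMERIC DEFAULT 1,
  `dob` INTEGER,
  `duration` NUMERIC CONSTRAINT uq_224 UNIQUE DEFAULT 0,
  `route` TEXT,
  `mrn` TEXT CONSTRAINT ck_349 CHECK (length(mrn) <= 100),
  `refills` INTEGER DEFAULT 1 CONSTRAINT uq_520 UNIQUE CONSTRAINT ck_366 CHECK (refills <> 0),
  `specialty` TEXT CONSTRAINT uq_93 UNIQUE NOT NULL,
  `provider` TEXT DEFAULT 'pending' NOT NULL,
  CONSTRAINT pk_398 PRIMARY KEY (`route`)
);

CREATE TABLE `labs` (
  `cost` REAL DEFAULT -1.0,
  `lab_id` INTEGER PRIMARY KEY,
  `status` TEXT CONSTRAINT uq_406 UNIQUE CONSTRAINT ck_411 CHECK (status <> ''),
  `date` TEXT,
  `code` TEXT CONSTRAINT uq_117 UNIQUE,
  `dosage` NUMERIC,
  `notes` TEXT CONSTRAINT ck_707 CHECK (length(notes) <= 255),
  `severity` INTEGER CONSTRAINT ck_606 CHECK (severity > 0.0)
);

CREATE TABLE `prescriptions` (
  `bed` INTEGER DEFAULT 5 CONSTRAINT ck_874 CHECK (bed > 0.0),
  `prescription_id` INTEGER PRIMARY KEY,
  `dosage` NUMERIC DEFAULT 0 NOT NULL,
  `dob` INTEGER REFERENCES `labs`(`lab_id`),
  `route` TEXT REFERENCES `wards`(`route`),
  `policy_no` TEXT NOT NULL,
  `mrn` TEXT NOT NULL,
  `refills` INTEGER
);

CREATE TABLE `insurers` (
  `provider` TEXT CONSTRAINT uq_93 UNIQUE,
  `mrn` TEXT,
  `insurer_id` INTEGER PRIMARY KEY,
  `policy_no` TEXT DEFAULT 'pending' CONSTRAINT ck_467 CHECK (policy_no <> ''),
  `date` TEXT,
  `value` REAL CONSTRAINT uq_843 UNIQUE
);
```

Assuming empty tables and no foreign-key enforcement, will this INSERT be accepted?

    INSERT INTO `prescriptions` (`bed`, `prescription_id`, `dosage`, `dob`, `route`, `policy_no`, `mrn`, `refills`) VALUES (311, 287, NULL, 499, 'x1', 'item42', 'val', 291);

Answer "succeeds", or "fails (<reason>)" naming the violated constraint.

dosage is explicitly set to NULL, but dosage is declared NOT NULL.

fails (NOT NULL on dosage)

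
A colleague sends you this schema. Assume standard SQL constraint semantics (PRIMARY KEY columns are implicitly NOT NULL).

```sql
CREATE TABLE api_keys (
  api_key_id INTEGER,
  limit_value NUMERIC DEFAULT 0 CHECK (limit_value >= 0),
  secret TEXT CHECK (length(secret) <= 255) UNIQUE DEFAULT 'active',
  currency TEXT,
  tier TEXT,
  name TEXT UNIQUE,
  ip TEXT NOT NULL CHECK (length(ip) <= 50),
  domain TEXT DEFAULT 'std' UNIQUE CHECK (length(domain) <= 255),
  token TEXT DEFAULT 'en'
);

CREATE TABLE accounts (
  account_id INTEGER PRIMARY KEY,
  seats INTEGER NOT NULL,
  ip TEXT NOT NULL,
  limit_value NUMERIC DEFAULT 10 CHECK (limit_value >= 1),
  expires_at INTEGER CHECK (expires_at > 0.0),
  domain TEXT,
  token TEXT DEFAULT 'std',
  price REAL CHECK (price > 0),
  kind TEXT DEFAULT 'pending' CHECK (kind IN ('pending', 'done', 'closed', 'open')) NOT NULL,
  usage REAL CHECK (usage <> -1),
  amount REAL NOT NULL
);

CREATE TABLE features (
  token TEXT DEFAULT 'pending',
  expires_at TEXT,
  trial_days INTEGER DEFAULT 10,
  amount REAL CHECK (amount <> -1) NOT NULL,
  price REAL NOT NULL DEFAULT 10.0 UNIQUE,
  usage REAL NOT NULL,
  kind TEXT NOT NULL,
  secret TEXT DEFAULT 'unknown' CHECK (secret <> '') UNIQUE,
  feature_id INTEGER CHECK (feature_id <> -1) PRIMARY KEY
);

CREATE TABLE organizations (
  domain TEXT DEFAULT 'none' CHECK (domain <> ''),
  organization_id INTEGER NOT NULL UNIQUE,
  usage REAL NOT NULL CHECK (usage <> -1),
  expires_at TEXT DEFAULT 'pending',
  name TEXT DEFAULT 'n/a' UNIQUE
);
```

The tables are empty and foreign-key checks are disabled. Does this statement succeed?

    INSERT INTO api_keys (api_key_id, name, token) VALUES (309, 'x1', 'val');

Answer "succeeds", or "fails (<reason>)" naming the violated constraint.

ip is omitted from the column list and has no DEFAULT, so it would receive NULL.
But ip is declared NOT NULL.

fails (NOT NULL on ip)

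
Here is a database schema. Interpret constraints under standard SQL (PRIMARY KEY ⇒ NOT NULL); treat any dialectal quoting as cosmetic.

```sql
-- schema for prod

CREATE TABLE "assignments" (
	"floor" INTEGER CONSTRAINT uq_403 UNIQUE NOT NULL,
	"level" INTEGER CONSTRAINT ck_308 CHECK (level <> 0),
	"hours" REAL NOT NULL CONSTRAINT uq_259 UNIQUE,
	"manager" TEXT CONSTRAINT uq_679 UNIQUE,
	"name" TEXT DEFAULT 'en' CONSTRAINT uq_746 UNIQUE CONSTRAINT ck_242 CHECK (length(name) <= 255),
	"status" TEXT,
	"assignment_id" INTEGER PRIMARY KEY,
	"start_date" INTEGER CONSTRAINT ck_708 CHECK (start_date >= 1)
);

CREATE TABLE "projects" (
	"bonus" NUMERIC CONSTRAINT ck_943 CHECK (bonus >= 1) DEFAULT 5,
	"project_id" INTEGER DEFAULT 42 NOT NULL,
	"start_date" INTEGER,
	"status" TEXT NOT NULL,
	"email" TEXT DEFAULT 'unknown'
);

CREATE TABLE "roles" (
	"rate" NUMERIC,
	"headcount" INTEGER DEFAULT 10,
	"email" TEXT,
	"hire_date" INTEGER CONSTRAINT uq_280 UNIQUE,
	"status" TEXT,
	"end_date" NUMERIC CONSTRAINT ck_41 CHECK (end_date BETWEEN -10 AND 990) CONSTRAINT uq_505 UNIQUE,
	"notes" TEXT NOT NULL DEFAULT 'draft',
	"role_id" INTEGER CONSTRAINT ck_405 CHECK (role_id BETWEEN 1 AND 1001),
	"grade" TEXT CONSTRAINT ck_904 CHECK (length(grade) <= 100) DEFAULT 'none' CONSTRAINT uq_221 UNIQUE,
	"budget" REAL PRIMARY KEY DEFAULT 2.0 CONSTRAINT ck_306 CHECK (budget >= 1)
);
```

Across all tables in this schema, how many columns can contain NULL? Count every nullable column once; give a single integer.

16

assignments: 5 nullable (level, manager, name, status, start_date — PK (assignment_id) and explicit NOT NULL columns excluded).
projects: 3 nullable (bonus, start_date, email — PK none and explicit NOT NULL columns excluded).
roles: 8 nullable (rate, headcount, email, hire_date, status, end_date, role_id, grade — PK (budget) and explicit NOT NULL columns excluded).
Total: 5 + 3 + 8 = 16.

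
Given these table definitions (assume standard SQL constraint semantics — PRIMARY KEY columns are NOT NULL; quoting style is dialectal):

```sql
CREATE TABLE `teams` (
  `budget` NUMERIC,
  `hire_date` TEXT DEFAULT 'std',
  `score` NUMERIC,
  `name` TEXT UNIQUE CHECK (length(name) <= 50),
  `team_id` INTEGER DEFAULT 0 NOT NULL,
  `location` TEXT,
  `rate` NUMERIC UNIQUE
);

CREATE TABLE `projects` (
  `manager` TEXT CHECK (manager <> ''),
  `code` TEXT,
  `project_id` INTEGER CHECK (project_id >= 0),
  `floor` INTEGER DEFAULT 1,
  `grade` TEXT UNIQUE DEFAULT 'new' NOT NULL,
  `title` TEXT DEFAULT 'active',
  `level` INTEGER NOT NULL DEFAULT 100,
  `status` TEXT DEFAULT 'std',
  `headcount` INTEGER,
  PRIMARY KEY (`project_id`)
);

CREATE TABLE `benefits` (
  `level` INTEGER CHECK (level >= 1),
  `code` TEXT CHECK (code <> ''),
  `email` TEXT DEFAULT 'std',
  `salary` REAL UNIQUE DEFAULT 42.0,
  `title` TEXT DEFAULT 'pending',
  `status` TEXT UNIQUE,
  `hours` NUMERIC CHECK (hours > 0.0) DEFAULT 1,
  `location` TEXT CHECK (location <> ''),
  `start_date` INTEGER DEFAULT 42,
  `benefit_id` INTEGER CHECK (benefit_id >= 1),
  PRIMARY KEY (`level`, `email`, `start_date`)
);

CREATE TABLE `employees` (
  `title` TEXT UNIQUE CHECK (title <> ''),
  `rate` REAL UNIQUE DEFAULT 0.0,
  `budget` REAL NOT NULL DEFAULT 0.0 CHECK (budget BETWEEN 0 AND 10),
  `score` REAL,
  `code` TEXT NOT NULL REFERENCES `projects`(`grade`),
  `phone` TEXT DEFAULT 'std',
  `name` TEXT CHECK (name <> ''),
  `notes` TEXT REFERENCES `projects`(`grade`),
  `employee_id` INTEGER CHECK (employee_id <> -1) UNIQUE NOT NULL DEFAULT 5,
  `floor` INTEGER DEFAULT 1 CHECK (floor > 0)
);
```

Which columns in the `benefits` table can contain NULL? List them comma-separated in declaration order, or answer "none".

- level: part of the PRIMARY KEY, which implies NOT NULL → not nullable.
- code: CHECK does not forbid NULL (a CHECK constraint passes when its expression is NULL) → nullable.
- email: part of the PRIMARY KEY, which implies NOT NULL → not nullable.
- salary: UNIQUE does not imply NOT NULL → nullable.
- title: DEFAULT only fills an omitted column; an explicit NULL is still allowed → nullable.
- status: UNIQUE does not imply NOT NULL → nullable.
- hours: CHECK does not forbid NULL (a CHECK constraint passes when its expression is NULL) → nullable.
- location: CHECK does not forbid NULL (a CHECK constraint passes when its expression is NULL) → nullable.
- start_date: part of the PRIMARY KEY, which implies NOT NULL → not nullable.
- benefit_id: CHECK does not forbid NULL (a CHECK constraint passes when its expression is NULL) → nullable.

code, salary, title, status, hours, location, benefit_id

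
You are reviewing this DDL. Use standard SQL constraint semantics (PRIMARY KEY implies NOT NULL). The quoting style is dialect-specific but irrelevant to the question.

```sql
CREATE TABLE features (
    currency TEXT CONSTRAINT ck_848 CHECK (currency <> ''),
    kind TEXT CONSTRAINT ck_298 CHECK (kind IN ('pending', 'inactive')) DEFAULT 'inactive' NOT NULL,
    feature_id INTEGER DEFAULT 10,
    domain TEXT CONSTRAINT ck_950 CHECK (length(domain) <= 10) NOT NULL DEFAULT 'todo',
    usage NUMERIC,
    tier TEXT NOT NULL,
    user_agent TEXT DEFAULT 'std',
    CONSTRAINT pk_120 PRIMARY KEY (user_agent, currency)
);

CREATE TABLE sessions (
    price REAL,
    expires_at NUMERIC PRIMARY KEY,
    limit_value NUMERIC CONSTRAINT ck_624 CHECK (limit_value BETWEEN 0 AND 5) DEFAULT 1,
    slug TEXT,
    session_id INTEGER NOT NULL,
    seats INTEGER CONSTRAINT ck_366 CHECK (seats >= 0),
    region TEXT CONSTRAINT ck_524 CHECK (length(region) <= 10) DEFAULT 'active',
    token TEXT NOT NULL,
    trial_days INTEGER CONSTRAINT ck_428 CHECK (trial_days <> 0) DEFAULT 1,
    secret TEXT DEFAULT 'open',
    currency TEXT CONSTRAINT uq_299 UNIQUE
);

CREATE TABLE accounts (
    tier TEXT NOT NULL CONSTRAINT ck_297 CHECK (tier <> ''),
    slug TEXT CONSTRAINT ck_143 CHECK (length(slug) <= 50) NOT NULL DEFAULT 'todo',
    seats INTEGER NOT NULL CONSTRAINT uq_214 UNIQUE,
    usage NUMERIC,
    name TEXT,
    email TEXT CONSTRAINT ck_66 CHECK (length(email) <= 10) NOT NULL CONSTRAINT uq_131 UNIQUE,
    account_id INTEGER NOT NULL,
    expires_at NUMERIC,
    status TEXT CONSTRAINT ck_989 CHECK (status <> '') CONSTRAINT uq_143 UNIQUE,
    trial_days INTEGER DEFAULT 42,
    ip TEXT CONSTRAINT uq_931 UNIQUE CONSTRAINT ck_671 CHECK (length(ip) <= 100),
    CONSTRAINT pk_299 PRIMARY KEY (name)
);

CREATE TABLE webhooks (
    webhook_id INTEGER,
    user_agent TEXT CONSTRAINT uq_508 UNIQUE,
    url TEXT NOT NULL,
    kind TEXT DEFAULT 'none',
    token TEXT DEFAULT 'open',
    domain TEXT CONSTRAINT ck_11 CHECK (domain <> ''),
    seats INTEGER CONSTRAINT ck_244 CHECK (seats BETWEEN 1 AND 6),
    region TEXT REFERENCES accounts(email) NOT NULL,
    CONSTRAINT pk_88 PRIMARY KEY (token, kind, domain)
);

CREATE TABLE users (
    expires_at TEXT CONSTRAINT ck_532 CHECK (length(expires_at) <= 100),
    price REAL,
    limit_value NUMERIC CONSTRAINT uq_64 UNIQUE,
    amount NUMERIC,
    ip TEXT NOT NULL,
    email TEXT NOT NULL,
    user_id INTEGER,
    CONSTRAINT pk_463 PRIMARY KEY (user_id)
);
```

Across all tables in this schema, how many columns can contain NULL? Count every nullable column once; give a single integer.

features: 2 nullable (feature_id, usage — PK (user_agent, currency) and explicit NOT NULL columns excluded).
sessions: 8 nullable (price, limit_value, slug, seats, region, trial_days, secret, currency — PK (expires_at) and explicit NOT NULL columns excluded).
accounts: 5 nullable (usage, expires_at, status, trial_days, ip — PK (name) and explicit NOT NULL columns excluded).
webhooks: 3 nullable (webhook_id, user_agent, seats — PK (token, kind, domain) and explicit NOT NULL columns excluded).
users: 4 nullable (expires_at, price, limit_value, amount — PK (user_id) and explicit NOT NULL columns excluded).
Total: 2 + 8 + 5 + 3 + 4 = 22.

22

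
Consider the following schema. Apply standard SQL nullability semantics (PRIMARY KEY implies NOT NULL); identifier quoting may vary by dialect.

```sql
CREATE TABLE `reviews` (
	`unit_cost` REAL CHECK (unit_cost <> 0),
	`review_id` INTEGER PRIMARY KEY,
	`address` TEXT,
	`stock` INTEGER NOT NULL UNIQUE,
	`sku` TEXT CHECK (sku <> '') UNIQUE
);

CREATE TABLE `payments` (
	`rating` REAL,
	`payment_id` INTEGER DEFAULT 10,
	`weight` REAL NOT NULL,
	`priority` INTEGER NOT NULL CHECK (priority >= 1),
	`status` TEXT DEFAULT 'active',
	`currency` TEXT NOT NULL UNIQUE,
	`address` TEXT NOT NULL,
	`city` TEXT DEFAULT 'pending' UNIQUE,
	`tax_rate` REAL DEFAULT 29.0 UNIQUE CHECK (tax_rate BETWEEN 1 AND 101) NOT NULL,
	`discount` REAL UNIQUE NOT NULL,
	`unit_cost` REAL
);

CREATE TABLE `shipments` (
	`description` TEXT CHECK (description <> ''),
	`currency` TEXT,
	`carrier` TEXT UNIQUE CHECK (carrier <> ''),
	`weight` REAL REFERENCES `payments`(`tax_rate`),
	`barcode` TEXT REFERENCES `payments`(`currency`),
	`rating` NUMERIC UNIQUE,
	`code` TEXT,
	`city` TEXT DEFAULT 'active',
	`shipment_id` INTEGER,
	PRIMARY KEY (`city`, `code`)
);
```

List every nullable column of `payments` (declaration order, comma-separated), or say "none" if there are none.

- rating: no NOT NULL constraint applies → nullable.
- payment_id: DEFAULT only fills an omitted column; an explicit NULL is still allowed → nullable.
- weight: declared NOT NULL → not nullable.
- priority: declared NOT NULL → not nullable.
- status: DEFAULT only fills an omitted column; an explicit NULL is still allowed → nullable.
- currency: declared NOT NULL → not nullable.
- address: declared NOT NULL → not nullable.
- city: UNIQUE does not imply NOT NULL → nullable.
- tax_rate: declared NOT NULL → not nullable.
- discount: declared NOT NULL → not nullable.
- unit_cost: no NOT NULL constraint applies → nullable.

rating, payment_id, status, city, unit_cost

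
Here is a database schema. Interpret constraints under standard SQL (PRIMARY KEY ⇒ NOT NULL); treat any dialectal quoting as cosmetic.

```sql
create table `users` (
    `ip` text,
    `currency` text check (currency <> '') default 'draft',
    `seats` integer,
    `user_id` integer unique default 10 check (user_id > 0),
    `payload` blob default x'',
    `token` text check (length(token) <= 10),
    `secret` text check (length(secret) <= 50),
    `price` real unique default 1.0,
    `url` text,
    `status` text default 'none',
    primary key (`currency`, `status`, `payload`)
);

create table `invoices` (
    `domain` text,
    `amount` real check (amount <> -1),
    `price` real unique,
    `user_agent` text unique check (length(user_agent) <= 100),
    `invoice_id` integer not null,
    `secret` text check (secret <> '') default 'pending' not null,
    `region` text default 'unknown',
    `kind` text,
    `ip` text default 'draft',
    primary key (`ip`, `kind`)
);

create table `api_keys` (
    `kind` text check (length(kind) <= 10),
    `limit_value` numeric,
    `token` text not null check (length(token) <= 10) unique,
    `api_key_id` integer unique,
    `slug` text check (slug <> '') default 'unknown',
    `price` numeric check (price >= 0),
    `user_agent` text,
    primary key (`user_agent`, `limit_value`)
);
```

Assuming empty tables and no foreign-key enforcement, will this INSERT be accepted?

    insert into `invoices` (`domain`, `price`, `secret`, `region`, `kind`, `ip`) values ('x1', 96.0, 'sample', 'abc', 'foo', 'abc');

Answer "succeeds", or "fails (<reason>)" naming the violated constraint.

invoice_id is omitted from the column list and has no DEFAULT, so it would receive NULL.
But invoice_id is declared NOT NULL.

fails (NOT NULL on invoice_id)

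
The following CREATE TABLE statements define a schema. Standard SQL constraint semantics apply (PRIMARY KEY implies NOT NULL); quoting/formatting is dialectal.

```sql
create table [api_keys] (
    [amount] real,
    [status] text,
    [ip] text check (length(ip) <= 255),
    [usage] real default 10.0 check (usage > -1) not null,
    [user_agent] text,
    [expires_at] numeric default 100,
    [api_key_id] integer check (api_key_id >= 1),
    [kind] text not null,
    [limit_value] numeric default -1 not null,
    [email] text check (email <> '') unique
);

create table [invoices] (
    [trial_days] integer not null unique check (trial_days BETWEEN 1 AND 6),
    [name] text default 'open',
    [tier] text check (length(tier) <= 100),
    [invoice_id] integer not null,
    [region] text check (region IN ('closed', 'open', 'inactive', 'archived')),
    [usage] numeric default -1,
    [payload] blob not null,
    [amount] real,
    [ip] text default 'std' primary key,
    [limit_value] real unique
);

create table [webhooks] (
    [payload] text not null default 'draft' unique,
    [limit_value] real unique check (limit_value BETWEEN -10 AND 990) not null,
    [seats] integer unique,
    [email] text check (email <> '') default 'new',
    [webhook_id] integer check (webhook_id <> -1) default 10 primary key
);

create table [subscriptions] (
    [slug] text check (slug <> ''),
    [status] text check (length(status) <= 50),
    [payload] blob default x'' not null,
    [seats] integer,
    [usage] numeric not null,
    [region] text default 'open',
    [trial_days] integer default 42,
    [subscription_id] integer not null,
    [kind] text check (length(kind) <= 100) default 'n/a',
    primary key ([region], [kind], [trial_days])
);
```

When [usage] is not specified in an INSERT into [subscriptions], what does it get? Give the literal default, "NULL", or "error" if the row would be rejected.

usage has no DEFAULT clause.
Omitting it would insert NULL, but it is declared NOT NULL, so the INSERT fails.

error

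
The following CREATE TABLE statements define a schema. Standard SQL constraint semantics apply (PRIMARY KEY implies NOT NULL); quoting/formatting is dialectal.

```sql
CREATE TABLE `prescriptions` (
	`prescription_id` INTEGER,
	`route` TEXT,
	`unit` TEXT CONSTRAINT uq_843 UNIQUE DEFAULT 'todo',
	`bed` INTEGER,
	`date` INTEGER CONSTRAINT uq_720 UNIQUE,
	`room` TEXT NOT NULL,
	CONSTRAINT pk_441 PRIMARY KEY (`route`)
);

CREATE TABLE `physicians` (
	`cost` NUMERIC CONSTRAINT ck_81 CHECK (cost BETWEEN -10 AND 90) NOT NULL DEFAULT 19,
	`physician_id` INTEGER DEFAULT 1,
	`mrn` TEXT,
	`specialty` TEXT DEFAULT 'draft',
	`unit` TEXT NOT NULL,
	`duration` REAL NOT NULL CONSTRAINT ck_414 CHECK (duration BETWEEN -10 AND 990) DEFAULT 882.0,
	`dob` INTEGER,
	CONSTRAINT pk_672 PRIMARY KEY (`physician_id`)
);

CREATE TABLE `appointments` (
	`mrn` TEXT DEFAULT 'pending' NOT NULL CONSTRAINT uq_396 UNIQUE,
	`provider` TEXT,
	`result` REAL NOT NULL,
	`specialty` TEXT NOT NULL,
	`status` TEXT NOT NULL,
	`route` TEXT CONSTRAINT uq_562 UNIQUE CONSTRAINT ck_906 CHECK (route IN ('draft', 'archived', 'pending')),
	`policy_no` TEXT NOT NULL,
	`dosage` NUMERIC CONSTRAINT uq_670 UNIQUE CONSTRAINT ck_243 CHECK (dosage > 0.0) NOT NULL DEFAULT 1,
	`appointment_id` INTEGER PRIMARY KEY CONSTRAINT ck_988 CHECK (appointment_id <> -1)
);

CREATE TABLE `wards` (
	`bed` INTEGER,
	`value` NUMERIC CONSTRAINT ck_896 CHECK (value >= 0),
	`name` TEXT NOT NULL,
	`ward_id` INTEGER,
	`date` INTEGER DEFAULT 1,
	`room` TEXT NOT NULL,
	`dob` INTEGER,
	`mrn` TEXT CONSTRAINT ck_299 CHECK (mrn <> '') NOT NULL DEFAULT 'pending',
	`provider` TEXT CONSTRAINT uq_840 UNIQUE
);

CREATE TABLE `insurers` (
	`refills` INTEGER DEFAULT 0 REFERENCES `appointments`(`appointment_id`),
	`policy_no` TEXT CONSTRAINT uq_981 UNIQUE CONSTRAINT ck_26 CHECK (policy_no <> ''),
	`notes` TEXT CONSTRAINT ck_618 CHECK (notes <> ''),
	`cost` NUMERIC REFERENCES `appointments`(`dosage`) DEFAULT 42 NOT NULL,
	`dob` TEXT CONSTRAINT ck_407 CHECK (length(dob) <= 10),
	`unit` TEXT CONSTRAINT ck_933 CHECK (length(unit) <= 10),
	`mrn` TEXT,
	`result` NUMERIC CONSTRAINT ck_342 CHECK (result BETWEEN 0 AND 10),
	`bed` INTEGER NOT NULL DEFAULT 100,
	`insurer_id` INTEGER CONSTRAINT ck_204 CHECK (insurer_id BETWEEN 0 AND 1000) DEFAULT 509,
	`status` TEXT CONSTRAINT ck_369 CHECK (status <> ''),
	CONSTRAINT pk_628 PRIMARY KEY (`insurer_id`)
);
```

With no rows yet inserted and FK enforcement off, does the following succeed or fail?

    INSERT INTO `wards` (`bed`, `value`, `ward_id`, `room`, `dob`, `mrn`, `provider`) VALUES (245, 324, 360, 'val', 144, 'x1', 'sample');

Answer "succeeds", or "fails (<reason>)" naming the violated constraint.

fails (NOT NULL on name)

name is omitted from the column list and has no DEFAULT, so it would receive NULL.
But name is declared NOT NULL.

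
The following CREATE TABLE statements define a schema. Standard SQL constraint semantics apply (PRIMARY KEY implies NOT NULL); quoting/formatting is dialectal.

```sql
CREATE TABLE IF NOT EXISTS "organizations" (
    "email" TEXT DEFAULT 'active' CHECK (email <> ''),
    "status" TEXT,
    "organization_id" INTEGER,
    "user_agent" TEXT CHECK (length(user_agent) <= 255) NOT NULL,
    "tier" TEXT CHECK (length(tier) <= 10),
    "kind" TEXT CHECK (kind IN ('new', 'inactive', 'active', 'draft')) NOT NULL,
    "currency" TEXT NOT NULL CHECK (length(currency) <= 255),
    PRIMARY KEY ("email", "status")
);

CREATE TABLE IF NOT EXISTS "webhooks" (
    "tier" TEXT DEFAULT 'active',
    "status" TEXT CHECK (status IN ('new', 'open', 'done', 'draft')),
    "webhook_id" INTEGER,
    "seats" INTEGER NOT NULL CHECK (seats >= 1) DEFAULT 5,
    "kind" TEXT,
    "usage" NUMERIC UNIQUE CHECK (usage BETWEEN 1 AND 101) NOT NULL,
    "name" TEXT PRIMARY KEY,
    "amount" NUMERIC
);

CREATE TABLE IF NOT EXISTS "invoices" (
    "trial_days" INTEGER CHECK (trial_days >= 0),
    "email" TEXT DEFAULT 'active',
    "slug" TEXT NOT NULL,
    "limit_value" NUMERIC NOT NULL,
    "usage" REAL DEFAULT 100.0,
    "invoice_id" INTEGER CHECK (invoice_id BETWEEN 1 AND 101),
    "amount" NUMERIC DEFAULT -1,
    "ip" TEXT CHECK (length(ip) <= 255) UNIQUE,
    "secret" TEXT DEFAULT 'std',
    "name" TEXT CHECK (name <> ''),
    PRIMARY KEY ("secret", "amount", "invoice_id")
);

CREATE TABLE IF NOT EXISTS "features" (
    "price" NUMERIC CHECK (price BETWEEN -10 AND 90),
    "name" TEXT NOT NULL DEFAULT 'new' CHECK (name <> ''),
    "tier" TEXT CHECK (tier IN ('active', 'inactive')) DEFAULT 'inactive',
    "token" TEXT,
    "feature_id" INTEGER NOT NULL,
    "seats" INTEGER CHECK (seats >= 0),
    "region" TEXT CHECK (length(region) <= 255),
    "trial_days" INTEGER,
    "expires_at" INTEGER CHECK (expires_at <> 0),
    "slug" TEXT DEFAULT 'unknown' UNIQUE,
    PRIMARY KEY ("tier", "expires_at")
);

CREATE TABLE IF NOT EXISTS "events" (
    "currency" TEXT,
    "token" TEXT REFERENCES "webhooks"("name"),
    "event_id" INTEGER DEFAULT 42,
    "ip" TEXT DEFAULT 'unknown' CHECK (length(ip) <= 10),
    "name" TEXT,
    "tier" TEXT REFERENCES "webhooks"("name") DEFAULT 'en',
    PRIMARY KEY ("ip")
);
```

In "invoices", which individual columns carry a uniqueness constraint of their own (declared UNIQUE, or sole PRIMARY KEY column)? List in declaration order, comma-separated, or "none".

ip

- trial_days: no UNIQUE or single-column PK constraint.
- email: no UNIQUE or single-column PK constraint.
- slug: no UNIQUE or single-column PK constraint.
- limit_value: no UNIQUE or single-column PK constraint.
- usage: no UNIQUE or single-column PK constraint.
- invoice_id: part of a composite PRIMARY KEY — only the tuple is unique, not this column on its own.
- amount: part of a composite PRIMARY KEY — only the tuple is unique, not this column on its own.
- ip: declared UNIQUE → unique.
- secret: part of a composite PRIMARY KEY — only the tuple is unique, not this column on its own.
- name: no UNIQUE or single-column PK constraint.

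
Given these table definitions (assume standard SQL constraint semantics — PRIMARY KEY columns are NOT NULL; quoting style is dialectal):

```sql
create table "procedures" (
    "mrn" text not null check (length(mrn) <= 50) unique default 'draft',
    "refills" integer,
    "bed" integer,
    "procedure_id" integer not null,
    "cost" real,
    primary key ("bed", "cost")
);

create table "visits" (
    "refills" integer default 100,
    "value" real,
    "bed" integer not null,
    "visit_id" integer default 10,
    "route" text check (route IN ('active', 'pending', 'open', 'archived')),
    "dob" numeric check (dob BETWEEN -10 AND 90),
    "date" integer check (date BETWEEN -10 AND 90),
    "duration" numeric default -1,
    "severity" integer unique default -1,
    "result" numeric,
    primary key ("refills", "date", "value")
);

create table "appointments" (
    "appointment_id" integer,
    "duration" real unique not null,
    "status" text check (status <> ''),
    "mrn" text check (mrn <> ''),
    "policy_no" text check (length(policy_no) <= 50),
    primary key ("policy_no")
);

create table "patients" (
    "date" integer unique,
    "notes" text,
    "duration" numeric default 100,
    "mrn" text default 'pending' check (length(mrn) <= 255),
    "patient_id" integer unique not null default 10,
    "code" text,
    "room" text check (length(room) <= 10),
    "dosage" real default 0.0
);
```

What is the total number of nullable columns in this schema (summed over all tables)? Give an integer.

procedures: 1 nullable (refills — PK (bed, cost) and explicit NOT NULL columns excluded).
visits: 6 nullable (visit_id, route, dob, duration, severity, result — PK (refills, date, value) and explicit NOT NULL columns excluded).
appointments: 3 nullable (appointment_id, status, mrn — PK (policy_no) and explicit NOT NULL columns excluded).
patients: 7 nullable (date, notes, duration, mrn, code, room, dosage — PK none and explicit NOT NULL columns excluded).
Total: 1 + 6 + 3 + 7 = 17.

17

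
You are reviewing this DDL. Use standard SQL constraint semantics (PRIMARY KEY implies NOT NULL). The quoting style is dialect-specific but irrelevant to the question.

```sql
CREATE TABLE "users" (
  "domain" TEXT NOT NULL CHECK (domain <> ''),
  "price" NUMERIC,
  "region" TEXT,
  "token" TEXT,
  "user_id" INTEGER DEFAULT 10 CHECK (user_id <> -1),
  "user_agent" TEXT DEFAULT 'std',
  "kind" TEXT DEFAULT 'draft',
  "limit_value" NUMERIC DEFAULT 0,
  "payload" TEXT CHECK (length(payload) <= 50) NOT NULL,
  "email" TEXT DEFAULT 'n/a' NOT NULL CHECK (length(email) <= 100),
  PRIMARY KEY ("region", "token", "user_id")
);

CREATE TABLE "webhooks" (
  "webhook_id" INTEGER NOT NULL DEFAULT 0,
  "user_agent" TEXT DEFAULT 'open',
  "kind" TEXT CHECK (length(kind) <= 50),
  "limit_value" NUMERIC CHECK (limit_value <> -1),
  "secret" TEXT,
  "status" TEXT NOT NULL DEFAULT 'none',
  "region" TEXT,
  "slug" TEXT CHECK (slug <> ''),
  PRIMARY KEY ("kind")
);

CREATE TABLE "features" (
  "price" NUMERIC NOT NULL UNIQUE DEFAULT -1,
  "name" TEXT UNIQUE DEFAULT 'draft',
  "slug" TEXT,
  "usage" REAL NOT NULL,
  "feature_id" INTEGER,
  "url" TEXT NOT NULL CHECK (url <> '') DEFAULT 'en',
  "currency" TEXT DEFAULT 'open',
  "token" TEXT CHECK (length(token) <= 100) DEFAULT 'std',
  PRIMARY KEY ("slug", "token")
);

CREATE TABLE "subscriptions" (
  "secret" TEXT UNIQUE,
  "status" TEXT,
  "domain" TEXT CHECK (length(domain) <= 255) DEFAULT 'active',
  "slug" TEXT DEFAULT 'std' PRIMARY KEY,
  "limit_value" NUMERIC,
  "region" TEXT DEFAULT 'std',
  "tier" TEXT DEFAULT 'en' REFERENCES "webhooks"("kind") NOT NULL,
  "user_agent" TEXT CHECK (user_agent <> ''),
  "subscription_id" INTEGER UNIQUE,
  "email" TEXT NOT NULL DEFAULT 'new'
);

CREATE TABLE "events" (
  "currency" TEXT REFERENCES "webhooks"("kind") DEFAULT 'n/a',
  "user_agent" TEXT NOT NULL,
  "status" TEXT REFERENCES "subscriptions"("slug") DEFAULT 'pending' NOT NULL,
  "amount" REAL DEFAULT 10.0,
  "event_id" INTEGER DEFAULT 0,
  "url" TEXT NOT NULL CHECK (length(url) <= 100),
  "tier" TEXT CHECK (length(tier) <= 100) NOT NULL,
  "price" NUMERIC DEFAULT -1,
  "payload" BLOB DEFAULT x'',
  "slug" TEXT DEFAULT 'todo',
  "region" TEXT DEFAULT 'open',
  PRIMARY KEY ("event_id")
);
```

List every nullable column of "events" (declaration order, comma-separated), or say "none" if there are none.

currency, amount, price, payload, slug, region

- currency: a foreign key column may be NULL unless separately constrained → nullable.
- user_agent: declared NOT NULL → not nullable.
- status: declared NOT NULL → not nullable.
- amount: DEFAULT only fills an omitted column; an explicit NULL is still allowed → nullable.
- event_id: part of the PRIMARY KEY, which implies NOT NULL → not nullable.
- url: declared NOT NULL → not nullable.
- tier: declared NOT NULL → not nullable.
- price: DEFAULT only fills an omitted column; an explicit NULL is still allowed → nullable.
- payload: DEFAULT only fills an omitted column; an explicit NULL is still allowed → nullable.
- slug: DEFAULT only fills an omitted column; an explicit NULL is still allowed → nullable.
- region: DEFAULT only fills an omitted column; an explicit NULL is still allowed → nullable.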